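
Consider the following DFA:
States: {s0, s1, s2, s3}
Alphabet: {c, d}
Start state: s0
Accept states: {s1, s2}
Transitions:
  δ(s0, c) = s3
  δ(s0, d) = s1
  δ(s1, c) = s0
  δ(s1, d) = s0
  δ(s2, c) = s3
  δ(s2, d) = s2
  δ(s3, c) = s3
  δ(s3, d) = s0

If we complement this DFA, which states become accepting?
Complement accept states = All states \ Original accept states
= {s0, s1, s2, s3} \ {s1, s2}
{s0, s3}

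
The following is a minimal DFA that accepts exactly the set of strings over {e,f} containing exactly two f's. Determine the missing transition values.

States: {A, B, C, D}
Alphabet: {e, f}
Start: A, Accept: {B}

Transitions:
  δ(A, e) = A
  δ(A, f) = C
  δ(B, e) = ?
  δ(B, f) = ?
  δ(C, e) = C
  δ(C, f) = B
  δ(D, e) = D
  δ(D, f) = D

From the language and accept set, identify what each state tracks — A: zero f's; B: two f's; C: one f; D: ≥ three f's (dead).
Each missing δ(q, a) is the state matching the new tracked value after reading a.
δ(B, e) = B; δ(B, f) = D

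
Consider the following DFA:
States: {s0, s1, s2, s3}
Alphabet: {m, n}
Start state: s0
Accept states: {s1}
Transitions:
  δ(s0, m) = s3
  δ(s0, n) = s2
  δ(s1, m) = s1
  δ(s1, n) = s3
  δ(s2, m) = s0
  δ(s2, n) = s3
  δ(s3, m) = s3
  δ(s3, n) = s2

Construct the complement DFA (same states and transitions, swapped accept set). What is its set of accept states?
Complement accept states = All states \ Original accept states
= {s0, s1, s2, s3} \ {s1}
{s0, s2, s3}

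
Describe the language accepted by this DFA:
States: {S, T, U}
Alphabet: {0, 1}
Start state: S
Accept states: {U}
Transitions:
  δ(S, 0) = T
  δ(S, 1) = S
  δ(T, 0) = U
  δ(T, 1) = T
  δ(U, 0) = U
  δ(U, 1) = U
Testing a few strings:
  '1' → reject
  '010' → accept
  '00' → accept
  '0111' → reject
State roles: S=zero 0's seen; T=one 0 seen; U=≥ two 0's seen
All binary strings containing at least two 0's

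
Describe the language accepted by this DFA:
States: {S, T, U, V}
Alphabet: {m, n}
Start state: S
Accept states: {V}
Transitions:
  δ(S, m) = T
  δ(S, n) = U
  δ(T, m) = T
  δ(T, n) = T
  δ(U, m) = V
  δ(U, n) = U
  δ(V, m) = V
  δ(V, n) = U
Testing a few strings:
  'nmm' → accept
  'nn' → reject
  'n' → reject
  'mmmm' → reject
State roles: S=no input read; T=started with m (dead); U=started with n, last symbol n; V=started with n, last symbol m
All strings over {m,n} that start with n and end with m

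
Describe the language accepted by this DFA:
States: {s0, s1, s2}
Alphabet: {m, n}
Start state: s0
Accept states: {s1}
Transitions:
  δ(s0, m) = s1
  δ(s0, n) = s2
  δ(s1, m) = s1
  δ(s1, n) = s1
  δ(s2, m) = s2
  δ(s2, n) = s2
Testing a few strings:
  'mnm' → accept
  'm' → accept
  'mm' → accept
  'n' → reject
State roles: s0=no input read; s1=started with m; s2=started with n (dead)
All strings over {m,n} starting with m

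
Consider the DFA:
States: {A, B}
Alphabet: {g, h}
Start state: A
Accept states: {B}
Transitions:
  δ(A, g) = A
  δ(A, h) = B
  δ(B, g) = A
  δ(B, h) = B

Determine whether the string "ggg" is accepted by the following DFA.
Processing string "ggg":
  A --g--> A
  A --g--> A
  A --g--> A
Final state: A
Accept states: {B}
No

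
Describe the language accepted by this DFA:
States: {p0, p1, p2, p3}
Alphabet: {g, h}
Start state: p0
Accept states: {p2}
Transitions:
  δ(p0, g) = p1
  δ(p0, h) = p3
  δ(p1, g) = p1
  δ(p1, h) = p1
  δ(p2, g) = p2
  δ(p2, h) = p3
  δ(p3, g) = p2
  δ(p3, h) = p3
Testing a few strings:
  'ghhh' → reject
  'gg' → reject
  'hh' → reject
  'ghhg' → reject
State roles: p0=no input read; p1=started with g (dead); p2=started with h, last symbol g; p3=started with h, last symbol h
All strings over {g,h} that start with h and end with g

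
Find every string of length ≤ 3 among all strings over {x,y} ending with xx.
xx, xxx, yxx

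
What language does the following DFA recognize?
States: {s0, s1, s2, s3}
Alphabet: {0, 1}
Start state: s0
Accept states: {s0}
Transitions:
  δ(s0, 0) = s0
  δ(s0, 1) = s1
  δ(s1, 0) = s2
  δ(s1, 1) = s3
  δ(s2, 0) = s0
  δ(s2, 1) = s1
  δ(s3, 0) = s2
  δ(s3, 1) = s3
Testing a few strings:
  '10' → reject
  '011' → reject
  '111' → reject
  '0' → accept
State roles: s0=value ≡ 0 (mod 4); s1=value ≡ 1 (mod 4); s2=value ≡ 2 (mod 4); s3=value ≡ 3 (mod 4)
All binary strings representing a multiple of 4 (read in base 2; leading zeros allowed and ε counts as 0)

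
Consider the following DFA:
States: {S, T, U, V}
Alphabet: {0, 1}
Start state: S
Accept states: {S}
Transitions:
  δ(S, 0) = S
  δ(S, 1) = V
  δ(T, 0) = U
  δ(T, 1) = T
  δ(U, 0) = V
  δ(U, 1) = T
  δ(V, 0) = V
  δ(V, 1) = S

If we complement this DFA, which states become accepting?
Complement accept states = All states \ Original accept states
= {S, T, U, V} \ {S}
{T, U, V}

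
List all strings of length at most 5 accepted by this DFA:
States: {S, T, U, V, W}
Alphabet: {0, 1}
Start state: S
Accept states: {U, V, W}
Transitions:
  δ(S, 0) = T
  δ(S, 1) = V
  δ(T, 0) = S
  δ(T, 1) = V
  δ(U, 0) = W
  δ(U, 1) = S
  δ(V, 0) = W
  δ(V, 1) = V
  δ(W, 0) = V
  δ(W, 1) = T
1, 01, 10, 11, 001, 010, 011, 100, 110, 111, 0001, 0010, 0011, 0100, 0110, 0111, 1000, 1001, 1011, 1100, 1110, 1111, 00001, 00010, 00011, 00100, 00110, 00111, 01000, 01001, 01011, 01100, 01110, 01111, 10000, 10010, 10011, 10101, 10110, 10111, 11000, 11001, 11011, 11100, 11110, 11111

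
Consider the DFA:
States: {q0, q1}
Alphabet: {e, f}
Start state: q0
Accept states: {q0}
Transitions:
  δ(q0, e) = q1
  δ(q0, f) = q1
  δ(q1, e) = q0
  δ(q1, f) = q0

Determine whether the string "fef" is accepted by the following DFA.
Processing string "fef":
  q0 --f--> q1
  q1 --e--> q0
  q0 --f--> q1
Final state: q1
Accept states: {q0}
No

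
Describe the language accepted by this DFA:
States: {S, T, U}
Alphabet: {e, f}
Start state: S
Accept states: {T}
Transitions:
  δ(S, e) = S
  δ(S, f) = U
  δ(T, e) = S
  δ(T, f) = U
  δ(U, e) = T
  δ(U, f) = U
Testing a few strings:
  'e' → reject
  'fee' → reject
  'efee' → reject
  'eee' → reject
State roles: S=no suffix match; T=suffix is fe; U=one trailing f
All strings over {e,f} ending with fe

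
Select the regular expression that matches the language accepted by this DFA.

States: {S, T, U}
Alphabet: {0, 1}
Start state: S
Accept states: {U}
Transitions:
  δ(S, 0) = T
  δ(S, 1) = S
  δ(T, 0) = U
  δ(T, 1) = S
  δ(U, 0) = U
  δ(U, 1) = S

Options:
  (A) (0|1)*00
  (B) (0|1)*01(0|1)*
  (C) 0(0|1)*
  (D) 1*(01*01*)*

Check each option against the DFA on short strings; one disagreement eliminates an option:
  (A) (0|1)*00: agrees with the DFA on every string of length ≤ 6
  (B) (0|1)*01(0|1)*: on '00' the DFA goes S → T → U and accepts (U ∈ Accept), but the regex does not match it → eliminate
  (C) 0(0|1)*: on '0' the DFA goes S → T and rejects (T ∉ Accept), but the regex matches it → eliminate
  (D) 1*(01*01*)*: on ε the DFA stays in S and rejects (S ∉ Accept), but the regex matches it → eliminate
Only (A) is consistent with the DFA.
(A) (0|1)*00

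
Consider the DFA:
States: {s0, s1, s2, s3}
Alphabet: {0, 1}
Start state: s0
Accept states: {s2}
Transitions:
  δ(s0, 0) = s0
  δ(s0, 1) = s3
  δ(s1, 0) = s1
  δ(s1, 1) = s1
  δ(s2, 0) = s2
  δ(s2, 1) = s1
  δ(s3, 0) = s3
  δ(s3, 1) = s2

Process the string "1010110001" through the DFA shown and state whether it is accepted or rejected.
Processing string "1010110001":
  s0 --1--> s3
  s3 --0--> s3
  s3 --1--> s2
  s2 --0--> s2
  s2 --1--> s1
  s1 --1--> s1
  s1 --0--> s1
  s1 --0--> s1
  s1 --0--> s1
  s1 --1--> s1
Final state: s1
Accept states: {s2}
No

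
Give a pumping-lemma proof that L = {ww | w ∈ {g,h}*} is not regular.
Assume L is regular with pumping length p. Idea: pumping the leading g-block breaks the equality of the two halves.
Choose s = g^p h g^p h ∈ L (with w = g^p h). |s| = 2p+2 ≥ p. By the pumping lemma, s = xyz with |xy| ≤ p, |y| > 0, so y = g^k with k ≥ 1, in the first g-block. Then xy²z = g^(p+k) h g^p h, of length 2p+2+k. If k is odd this length is odd, so it cannot be of the form ww. If k is even, each half has length p+1+k/2 ≤ p+k, so the first half lies entirely inside the leading g-block and contains no h, while the second half ends in h; the halves differ. Either way xy²z ∉ L.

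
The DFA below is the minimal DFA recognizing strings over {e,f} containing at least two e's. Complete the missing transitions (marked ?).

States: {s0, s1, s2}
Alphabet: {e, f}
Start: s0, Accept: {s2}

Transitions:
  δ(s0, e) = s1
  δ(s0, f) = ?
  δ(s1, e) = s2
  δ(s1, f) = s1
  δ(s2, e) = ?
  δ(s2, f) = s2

From the language and accept set, identify what each state tracks — s0: zero e's seen; s1: one e seen; s2: ≥ two e's seen.
Each missing δ(q, a) is the state matching the new tracked value after reading a.
δ(s0, f) = s0; δ(s2, e) = s2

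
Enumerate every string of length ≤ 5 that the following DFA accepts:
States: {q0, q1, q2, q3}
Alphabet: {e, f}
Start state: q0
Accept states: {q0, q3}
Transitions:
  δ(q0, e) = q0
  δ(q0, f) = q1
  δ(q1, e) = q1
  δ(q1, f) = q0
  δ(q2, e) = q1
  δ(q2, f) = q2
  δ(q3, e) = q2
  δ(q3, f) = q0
ε, e, ee, ff, eee, eff, fef, ffe, eeee, eeff, efef, effe, feef, fefe, ffee, ffff, eeeee, eeeff, eefef, eeffe, efeef, efefe, effee, effff, feeef, feefe, fefee, fefff, ffeee, ffeff, fffef, ffffe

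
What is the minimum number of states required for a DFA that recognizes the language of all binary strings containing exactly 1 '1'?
By Myhill–Nerode, count the distinguishable equivalence classes: 3 classes — having seen 0, 1, or >1 copies of '1'; the count-1 class is the only accepting one and >1 is dead.
3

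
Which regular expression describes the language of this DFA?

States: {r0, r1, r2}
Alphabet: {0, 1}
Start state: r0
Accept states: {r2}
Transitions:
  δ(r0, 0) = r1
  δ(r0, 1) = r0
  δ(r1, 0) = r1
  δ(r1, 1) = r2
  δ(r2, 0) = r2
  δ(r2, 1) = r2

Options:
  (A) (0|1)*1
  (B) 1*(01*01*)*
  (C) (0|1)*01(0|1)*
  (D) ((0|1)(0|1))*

Check each option against the DFA on short strings; one disagreement eliminates an option:
  (A) (0|1)*1: on '1' the DFA goes r0 → r0 and rejects (r0 ∉ Accept), but the regex matches it → eliminate
  (B) 1*(01*01*)*: on ε the DFA stays in r0 and rejects (r0 ∉ Accept), but the regex matches it → eliminate
  (C) (0|1)*01(0|1)*: agrees with the DFA on every string of length ≤ 6
  (D) ((0|1)(0|1))*: on ε the DFA stays in r0 and rejects (r0 ∉ Accept), but the regex matches it → eliminate
Only (C) is consistent with the DFA.
(C) (0|1)*01(0|1)*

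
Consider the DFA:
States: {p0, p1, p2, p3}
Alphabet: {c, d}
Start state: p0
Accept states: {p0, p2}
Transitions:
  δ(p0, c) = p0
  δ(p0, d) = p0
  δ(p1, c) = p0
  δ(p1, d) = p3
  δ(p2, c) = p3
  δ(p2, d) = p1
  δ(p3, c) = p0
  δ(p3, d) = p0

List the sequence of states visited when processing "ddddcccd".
read 'd': p0 → p0
  read 'd': p0 → p0
  read 'd': p0 → p0
  read 'd': p0 → p0
  read 'c': p0 → p0
  read 'c': p0 → p0
  read 'c': p0 → p0
  read 'd': p0 → p0
p0 -> p0 -> p0 -> p0 -> p0 -> p0 -> p0 -> p0 -> p0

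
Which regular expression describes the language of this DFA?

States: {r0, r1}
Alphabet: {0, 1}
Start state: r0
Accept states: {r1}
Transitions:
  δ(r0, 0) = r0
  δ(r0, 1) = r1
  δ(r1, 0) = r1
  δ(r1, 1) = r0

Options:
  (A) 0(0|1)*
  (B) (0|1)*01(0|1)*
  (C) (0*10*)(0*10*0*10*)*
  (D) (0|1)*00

Check each option against the DFA on short strings; one disagreement eliminates an option:
  (A) 0(0|1)*: on '0' the DFA goes r0 → r0 and rejects (r0 ∉ Accept), but the regex matches it → eliminate
  (B) (0|1)*01(0|1)*: on '1' the DFA goes r0 → r1 and accepts (r1 ∈ Accept), but the regex does not match it → eliminate
  (C) (0*10*)(0*10*0*10*)*: agrees with the DFA on every string of length ≤ 6
  (D) (0|1)*00: on '1' the DFA goes r0 → r1 and accepts (r1 ∈ Accept), but the regex does not match it → eliminate
Only (C) is consistent with the DFA.
(C) (0*10*)(0*10*0*10*)*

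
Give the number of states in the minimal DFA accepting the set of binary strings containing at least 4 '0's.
By Myhill–Nerode, count the distinguishable equivalence classes: 5 classes — having seen 0, 1, …, 3, or ≥4 copies of '0'; any two classes i < j (j ≤ 4) are distinguished by the string 0^(4−j), which takes class j to 4 copies (accepted) but leaves class i below 4 (rejected).
5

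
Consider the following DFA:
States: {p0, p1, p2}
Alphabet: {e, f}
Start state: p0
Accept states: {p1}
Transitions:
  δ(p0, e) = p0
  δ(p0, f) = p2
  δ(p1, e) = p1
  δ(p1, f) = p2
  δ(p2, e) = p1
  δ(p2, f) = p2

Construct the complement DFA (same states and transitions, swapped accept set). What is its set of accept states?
Complement accept states = All states \ Original accept states
= {p0, p1, p2} \ {p1}
{p0, p2}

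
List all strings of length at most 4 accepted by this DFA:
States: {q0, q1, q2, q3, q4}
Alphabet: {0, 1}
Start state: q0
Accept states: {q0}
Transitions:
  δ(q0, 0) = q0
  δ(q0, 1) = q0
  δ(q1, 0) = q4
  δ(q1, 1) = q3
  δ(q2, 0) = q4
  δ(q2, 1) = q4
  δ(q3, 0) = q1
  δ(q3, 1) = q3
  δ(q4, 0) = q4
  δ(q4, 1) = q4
ε, 0, 1, 00, 01, 10, 11, 000, 001, 010, 011, 100, 101, 110, 111, 0000, 0001, 0010, 0011, 0100, 0101, 0110, 0111, 1000, 1001, 1010, 1011, 1100, 1101, 1110, 1111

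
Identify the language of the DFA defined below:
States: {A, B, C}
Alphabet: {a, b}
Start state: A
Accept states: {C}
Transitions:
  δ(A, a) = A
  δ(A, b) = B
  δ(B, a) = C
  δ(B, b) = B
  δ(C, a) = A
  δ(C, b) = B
Testing a few strings:
  'aab' → reject
  'abb' → reject
  'aba' → accept
  'abaa' → reject
State roles: A=no suffix match; B=one trailing b; C=suffix is ba
All strings over {a,b} ending with ba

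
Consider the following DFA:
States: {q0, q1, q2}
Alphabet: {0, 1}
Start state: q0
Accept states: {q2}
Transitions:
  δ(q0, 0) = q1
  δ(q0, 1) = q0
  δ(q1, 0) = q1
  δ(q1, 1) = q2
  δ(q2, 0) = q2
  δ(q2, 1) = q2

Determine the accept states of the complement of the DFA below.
Complement accept states = All states \ Original accept states
= {q0, q1, q2} \ {q2}
{q0, q1}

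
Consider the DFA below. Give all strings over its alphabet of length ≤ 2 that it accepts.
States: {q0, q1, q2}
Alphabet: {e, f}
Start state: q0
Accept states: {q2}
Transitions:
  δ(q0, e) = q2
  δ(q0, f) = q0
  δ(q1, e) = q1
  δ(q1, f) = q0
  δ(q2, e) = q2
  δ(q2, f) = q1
e, ee, fe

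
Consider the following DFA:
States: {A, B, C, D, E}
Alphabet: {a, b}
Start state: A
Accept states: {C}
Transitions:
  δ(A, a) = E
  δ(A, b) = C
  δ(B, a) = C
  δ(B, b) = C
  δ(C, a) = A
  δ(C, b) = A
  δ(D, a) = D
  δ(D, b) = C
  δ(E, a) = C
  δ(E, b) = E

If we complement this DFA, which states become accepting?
Complement accept states = All states \ Original accept states
= {A, B, C, D, E} \ {C}
{A, B, D, E}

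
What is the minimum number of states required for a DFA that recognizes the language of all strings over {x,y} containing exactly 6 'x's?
By Myhill–Nerode, count the distinguishable equivalence classes: 8 classes — having seen 0, 1, …, 6, or >6 copies of 'x'; the count-6 class is the only accepting one and >6 is dead.
8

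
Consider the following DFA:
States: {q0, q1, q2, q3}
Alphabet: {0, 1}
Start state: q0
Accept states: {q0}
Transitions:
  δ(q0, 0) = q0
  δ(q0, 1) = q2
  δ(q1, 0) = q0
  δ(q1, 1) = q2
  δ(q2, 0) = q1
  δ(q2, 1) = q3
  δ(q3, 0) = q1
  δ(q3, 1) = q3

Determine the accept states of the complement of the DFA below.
Complement accept states = All states \ Original accept states
= {q0, q1, q2, q3} \ {q0}
{q1, q2, q3}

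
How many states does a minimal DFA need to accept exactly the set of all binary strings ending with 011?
By Myhill–Nerode, count the distinguishable equivalence classes: 4 classes — one per longest suffix of the input that is a prefix of '011' (lengths 0 through 3); only the length-3 class is accepting.
4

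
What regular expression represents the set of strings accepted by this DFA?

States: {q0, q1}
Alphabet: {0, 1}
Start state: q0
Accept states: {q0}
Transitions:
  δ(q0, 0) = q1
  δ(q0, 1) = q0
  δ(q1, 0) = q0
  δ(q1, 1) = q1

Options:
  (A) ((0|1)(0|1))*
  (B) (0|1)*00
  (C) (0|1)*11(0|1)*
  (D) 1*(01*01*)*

Check each option against the DFA on short strings; one disagreement eliminates an option:
  (A) ((0|1)(0|1))*: on '1' the DFA goes q0 → q0 and accepts (q0 ∈ Accept), but the regex does not match it → eliminate
  (B) (0|1)*00: on ε the DFA stays in q0 and accepts (q0 ∈ Accept), but the regex does not match it → eliminate
  (C) (0|1)*11(0|1)*: on ε the DFA stays in q0 and accepts (q0 ∈ Accept), but the regex does not match it → eliminate
  (D) 1*(01*01*)*: agrees with the DFA on every string of length ≤ 6
Only (D) is consistent with the DFA.
(D) 1*(01*01*)*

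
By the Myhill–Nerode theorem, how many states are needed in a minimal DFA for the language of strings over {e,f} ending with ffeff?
By Myhill–Nerode, count the distinguishable equivalence classes: 6 classes — one per longest suffix of the input that is a prefix of 'ffeff' (lengths 0 through 5); only the length-5 class is accepting.
6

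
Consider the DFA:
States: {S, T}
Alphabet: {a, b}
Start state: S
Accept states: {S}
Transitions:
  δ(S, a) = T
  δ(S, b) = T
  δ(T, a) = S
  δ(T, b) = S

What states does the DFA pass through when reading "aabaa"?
read 'a': S → T
  read 'a': T → S
  read 'b': S → T
  read 'a': T → S
  read 'a': S → T
S -> T -> S -> T -> S -> T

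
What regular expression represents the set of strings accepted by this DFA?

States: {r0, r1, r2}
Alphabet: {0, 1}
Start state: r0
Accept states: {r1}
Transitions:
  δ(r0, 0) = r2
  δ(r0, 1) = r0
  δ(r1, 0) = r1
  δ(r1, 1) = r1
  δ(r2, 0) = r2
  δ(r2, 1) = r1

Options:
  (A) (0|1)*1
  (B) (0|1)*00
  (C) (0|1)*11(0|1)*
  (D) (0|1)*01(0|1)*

Check each option against the DFA on short strings; one disagreement eliminates an option:
  (A) (0|1)*1: on '1' the DFA goes r0 → r0 and rejects (r0 ∉ Accept), but the regex matches it → eliminate
  (B) (0|1)*00: on '00' the DFA goes r0 → r2 → r2 and rejects (r2 ∉ Accept), but the regex matches it → eliminate
  (C) (0|1)*11(0|1)*: on '01' the DFA goes r0 → r2 → r1 and accepts (r1 ∈ Accept), but the regex does not match it → eliminate
  (D) (0|1)*01(0|1)*: agrees with the DFA on every string of length ≤ 6
Only (D) is consistent with the DFA.
(D) (0|1)*01(0|1)*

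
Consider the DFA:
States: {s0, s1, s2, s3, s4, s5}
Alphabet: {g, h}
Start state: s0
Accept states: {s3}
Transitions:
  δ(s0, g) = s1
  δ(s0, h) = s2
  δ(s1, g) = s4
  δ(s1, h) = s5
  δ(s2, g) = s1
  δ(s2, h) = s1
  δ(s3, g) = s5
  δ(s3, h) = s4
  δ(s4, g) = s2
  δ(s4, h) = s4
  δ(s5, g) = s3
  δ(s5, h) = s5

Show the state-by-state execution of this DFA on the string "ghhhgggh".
read 'g': s0 → s1
  read 'h': s1 → s5
  read 'h': s5 → s5
  read 'h': s5 → s5
  read 'g': s5 → s3
  read 'g': s3 → s5
  read 'g': s5 → s3
  read 'h': s3 → s4
s0 -> s1 -> s5 -> s5 -> s5 -> s3 -> s5 -> s3 -> s4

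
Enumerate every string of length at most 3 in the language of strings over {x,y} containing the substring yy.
yy, xyy, yyx, yyy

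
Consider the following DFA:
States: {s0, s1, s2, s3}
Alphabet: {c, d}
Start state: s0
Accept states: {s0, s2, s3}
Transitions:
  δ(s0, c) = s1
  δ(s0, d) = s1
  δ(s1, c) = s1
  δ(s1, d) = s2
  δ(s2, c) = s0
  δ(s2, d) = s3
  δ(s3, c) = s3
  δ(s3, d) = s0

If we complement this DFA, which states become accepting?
Complement accept states = All states \ Original accept states
= {s0, s1, s2, s3} \ {s0, s2, s3}
{s1}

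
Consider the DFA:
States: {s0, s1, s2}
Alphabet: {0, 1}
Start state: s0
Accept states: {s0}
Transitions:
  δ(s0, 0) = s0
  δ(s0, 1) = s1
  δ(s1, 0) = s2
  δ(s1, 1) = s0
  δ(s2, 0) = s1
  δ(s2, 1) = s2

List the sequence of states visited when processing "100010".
read '1': s0 → s1
  read '0': s1 → s2
  read '0': s2 → s1
  read '0': s1 → s2
  read '1': s2 → s2
  read '0': s2 → s1
s0 -> s1 -> s2 -> s1 -> s2 -> s2 -> s1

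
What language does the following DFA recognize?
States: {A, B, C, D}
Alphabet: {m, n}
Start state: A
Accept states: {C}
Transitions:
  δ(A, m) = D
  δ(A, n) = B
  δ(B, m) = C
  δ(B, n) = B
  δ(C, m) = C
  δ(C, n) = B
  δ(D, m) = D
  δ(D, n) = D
Testing a few strings:
  'nnmn' → reject
  'nnn' → reject
  'n' → reject
  'nmm' → accept
State roles: A=no input read; B=started with n, last symbol n; C=started with n, last symbol m; D=started with m (dead)
All strings over {m,n} that start with n and end with m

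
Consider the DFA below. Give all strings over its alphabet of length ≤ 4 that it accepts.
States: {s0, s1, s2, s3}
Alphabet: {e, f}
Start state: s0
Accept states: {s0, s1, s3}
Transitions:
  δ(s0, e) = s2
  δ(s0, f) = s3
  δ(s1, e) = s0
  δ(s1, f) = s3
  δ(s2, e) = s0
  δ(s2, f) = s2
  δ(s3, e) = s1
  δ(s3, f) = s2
ε, f, ee, fe, eef, efe, fee, fef, ffe, eeee, eefe, efef, effe, feef, fefe, ffef, fffe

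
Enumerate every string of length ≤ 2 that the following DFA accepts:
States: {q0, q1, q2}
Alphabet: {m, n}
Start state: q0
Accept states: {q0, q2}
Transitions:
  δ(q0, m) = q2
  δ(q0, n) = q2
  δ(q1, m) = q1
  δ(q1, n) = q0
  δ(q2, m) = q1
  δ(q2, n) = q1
ε, m, n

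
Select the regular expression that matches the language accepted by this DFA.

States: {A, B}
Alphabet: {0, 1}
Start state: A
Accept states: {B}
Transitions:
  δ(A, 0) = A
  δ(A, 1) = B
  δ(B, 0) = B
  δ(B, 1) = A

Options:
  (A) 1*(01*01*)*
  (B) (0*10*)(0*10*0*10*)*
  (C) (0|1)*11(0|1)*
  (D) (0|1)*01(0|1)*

Check each option against the DFA on short strings; one disagreement eliminates an option:
  (A) 1*(01*01*)*: on ε the DFA stays in A and rejects (A ∉ Accept), but the regex matches it → eliminate
  (B) (0*10*)(0*10*0*10*)*: agrees with the DFA on every string of length ≤ 6
  (C) (0|1)*11(0|1)*: on '1' the DFA goes A → B and accepts (B ∈ Accept), but the regex does not match it → eliminate
  (D) (0|1)*01(0|1)*: on '1' the DFA goes A → B and accepts (B ∈ Accept), but the regex does not match it → eliminate
Only (B) is consistent with the DFA.
(B) (0*10*)(0*10*0*10*)*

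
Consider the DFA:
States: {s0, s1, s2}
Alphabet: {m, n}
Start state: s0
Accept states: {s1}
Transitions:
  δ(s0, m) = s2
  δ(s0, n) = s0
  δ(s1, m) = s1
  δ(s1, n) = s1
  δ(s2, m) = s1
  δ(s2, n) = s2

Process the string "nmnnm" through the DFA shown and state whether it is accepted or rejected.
Processing string "nmnnm":
  s0 --n--> s0
  s0 --m--> s2
  s2 --n--> s2
  s2 --n--> s2
  s2 --m--> s1
Final state: s1
Accept states: {s1}
Yes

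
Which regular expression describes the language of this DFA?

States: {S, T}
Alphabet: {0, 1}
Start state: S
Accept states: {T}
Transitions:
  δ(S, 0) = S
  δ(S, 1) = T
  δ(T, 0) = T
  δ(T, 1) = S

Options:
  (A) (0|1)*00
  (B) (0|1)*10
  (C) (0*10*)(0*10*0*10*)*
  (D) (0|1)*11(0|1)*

Check each option against the DFA on short strings; one disagreement eliminates an option:
  (A) (0|1)*00: on '1' the DFA goes S → T and accepts (T ∈ Accept), but the regex does not match it → eliminate
  (B) (0|1)*10: on '1' the DFA goes S → T and accepts (T ∈ Accept), but the regex does not match it → eliminate
  (C) (0*10*)(0*10*0*10*)*: agrees with the DFA on every string of length ≤ 6
  (D) (0|1)*11(0|1)*: on '1' the DFA goes S → T and accepts (T ∈ Accept), but the regex does not match it → eliminate
Only (C) is consistent with the DFA.
(C) (0*10*)(0*10*0*10*)*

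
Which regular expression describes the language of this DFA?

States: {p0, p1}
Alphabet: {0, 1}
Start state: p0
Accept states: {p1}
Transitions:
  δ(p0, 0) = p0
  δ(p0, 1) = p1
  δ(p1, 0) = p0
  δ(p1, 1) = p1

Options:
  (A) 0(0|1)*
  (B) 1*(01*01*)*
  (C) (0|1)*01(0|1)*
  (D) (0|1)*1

Check each option against the DFA on short strings; one disagreement eliminates an option:
  (A) 0(0|1)*: on '0' the DFA goes p0 → p0 and rejects (p0 ∉ Accept), but the regex matches it → eliminate
  (B) 1*(01*01*)*: on ε the DFA stays in p0 and rejects (p0 ∉ Accept), but the regex matches it → eliminate
  (C) (0|1)*01(0|1)*: on '1' the DFA goes p0 → p1 and accepts (p1 ∈ Accept), but the regex does not match it → eliminate
  (D) (0|1)*1: agrees with the DFA on every string of length ≤ 6
Only (D) is consistent with the DFA.
(D) (0|1)*1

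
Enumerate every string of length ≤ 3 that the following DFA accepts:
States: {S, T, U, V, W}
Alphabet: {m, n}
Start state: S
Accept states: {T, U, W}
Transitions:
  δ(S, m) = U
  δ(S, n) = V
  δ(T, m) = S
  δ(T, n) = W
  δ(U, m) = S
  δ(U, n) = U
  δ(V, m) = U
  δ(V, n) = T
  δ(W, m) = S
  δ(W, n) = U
m, mn, nm, nn, mmm, mnn, nmn, nnn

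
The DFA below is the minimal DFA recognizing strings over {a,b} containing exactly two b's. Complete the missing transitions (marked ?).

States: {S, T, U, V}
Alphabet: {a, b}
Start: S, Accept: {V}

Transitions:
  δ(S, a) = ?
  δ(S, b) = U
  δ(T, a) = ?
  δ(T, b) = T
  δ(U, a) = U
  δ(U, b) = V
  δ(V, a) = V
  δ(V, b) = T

From the language and accept set, identify what each state tracks — S: zero b's; T: ≥ three b's (dead); U: one b; V: two b's.
Each missing δ(q, a) is the state matching the new tracked value after reading a.
δ(S, a) = S; δ(T, a) = T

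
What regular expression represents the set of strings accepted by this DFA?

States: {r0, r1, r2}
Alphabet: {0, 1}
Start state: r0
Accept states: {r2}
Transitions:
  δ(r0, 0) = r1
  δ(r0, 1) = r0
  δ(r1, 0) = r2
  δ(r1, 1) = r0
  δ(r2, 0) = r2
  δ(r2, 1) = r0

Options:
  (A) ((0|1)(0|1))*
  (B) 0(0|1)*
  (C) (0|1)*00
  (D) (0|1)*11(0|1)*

Check each option against the DFA on short strings; one disagreement eliminates an option:
  (A) ((0|1)(0|1))*: on ε the DFA stays in r0 and rejects (r0 ∉ Accept), but the regex matches it → eliminate
  (B) 0(0|1)*: on '0' the DFA goes r0 → r1 and rejects (r1 ∉ Accept), but the regex matches it → eliminate
  (C) (0|1)*00: agrees with the DFA on every string of length ≤ 6
  (D) (0|1)*11(0|1)*: on '00' the DFA goes r0 → r1 → r2 and accepts (r2 ∈ Accept), but the regex does not match it → eliminate
Only (C) is consistent with the DFA.
(C) (0|1)*00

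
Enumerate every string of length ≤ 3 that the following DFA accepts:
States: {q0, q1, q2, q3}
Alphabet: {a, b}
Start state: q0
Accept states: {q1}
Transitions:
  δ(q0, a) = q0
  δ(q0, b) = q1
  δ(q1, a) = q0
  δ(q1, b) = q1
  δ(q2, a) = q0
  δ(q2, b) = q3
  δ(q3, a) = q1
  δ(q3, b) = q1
b, ab, bb, aab, abb, bab, bbb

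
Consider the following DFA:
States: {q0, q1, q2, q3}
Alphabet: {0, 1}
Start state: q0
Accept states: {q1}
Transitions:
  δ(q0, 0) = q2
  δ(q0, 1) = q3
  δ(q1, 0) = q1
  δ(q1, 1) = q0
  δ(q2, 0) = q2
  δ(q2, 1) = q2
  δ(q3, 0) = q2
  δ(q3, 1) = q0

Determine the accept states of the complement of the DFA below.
Complement accept states = All states \ Original accept states
= {q0, q1, q2, q3} \ {q1}
{q0, q2, q3}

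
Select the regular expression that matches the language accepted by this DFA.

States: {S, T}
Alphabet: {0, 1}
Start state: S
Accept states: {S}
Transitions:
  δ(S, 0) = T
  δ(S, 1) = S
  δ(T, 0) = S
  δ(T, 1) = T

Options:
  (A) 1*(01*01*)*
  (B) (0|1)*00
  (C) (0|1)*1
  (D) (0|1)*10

Check each option against the DFA on short strings; one disagreement eliminates an option:
  (A) 1*(01*01*)*: agrees with the DFA on every string of length ≤ 6
  (B) (0|1)*00: on ε the DFA stays in S and accepts (S ∈ Accept), but the regex does not match it → eliminate
  (C) (0|1)*1: on ε the DFA stays in S and accepts (S ∈ Accept), but the regex does not match it → eliminate
  (D) (0|1)*10: on ε the DFA stays in S and accepts (S ∈ Accept), but the regex does not match it → eliminate
Only (A) is consistent with the DFA.
(A) 1*(01*01*)*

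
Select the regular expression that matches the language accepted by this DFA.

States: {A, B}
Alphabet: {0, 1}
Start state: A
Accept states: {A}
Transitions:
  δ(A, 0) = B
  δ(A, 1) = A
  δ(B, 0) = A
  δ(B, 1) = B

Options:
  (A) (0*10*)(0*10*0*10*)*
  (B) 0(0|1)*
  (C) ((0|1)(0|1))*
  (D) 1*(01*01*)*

Check each option against the DFA on short strings; one disagreement eliminates an option:
  (A) (0*10*)(0*10*0*10*)*: on ε the DFA stays in A and accepts (A ∈ Accept), but the regex does not match it → eliminate
  (B) 0(0|1)*: on ε the DFA stays in A and accepts (A ∈ Accept), but the regex does not match it → eliminate
  (C) ((0|1)(0|1))*: on '1' the DFA goes A → A and accepts (A ∈ Accept), but the regex does not match it → eliminate
  (D) 1*(01*01*)*: agrees with the DFA on every string of length ≤ 6
Only (D) is consistent with the DFA.
(D) 1*(01*01*)*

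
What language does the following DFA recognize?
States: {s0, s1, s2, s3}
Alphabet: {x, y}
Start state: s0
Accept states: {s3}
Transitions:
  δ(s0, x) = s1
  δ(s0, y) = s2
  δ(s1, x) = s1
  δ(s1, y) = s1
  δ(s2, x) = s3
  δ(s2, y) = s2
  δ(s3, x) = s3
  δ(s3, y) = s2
Testing a few strings:
  'yyx' → accept
  'xyy' → reject
  'y' → reject
  'yyyy' → reject
State roles: s0=no input read; s1=started with x (dead); s2=started with y, last symbol y; s3=started with y, last symbol x
All strings over {x,y} that start with y and end with x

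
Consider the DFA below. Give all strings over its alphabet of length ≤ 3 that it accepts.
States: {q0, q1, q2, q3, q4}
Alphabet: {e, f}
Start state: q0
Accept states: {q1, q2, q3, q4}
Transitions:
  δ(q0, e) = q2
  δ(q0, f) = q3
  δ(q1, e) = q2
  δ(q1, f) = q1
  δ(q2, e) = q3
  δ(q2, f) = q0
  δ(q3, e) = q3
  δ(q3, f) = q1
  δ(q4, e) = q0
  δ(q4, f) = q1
e, f, ee, fe, ff, eee, eef, efe, eff, fee, fef, ffe, fff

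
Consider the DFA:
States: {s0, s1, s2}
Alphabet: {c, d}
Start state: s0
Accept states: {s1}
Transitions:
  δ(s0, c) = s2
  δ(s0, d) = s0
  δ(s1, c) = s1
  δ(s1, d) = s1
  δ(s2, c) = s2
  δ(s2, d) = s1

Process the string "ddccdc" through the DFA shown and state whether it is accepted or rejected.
Processing string "ddccdc":
  s0 --d--> s0
  s0 --d--> s0
  s0 --c--> s2
  s2 --c--> s2
  s2 --d--> s1
  s1 --c--> s1
Final state: s1
Accept states: {s1}
Yes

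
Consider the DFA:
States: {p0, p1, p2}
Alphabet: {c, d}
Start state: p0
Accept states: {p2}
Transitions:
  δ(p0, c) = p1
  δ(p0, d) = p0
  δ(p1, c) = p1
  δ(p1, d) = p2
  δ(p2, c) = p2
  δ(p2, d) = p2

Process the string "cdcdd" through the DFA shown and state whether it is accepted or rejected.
Processing string "cdcdd":
  p0 --c--> p1
  p1 --d--> p2
  p2 --c--> p2
  p2 --d--> p2
  p2 --d--> p2
Final state: p2
Accept states: {p2}
Yes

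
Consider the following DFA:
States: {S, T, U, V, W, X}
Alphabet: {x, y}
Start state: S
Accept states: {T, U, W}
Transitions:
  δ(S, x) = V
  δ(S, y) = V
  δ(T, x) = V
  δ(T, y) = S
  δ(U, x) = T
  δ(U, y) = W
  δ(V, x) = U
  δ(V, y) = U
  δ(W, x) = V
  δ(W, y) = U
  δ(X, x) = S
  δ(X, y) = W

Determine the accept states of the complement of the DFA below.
Complement accept states = All states \ Original accept states
= {S, T, U, V, W, X} \ {T, U, W}
{S, V, X}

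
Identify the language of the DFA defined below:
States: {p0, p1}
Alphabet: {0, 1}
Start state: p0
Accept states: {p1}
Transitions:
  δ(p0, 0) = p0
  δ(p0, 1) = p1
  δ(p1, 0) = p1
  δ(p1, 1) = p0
Testing a few strings:
  '00' → reject
  '11' → reject
  '0' → reject
  '10' → accept
State roles: p0=even number of 1's so far; p1=odd number of 1's so far
All binary strings with an odd number of 1's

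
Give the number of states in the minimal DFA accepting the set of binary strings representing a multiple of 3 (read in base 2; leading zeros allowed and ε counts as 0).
By Myhill–Nerode, count the distinguishable equivalence classes: three classes — residue of the binary value mod 3.
3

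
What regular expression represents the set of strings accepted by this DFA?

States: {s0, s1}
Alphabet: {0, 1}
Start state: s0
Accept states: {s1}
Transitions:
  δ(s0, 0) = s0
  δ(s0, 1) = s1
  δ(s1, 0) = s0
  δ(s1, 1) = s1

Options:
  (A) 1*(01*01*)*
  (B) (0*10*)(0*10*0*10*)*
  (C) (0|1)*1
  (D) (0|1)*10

Check each option against the DFA on short strings; one disagreement eliminates an option:
  (A) 1*(01*01*)*: on ε the DFA stays in s0 and rejects (s0 ∉ Accept), but the regex matches it → eliminate
  (B) (0*10*)(0*10*0*10*)*: on '10' the DFA goes s0 → s1 → s0 and rejects (s0 ∉ Accept), but the regex matches it → eliminate
  (C) (0|1)*1: agrees with the DFA on every string of length ≤ 6
  (D) (0|1)*10: on '1' the DFA goes s0 → s1 and accepts (s1 ∈ Accept), but the regex does not match it → eliminate
Only (C) is consistent with the DFA.
(C) (0|1)*1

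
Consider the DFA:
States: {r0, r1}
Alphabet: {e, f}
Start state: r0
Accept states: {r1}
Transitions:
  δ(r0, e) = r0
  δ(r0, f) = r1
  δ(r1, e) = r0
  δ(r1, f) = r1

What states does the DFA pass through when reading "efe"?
read 'e': r0 → r0
  read 'f': r0 → r1
  read 'e': r1 → r0
r0 -> r0 -> r1 -> r0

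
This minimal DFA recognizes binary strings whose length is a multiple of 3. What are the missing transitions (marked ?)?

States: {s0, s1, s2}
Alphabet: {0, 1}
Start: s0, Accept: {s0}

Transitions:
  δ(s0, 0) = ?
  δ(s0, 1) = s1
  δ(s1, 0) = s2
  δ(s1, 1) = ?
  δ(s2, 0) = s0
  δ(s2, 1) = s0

From the language and accept set, identify what each state tracks — s0: length ≡ 0 (mod 3); s1: length ≡ 1 (mod 3); s2: length ≡ 2 (mod 3).
Each missing δ(q, a) is the state matching the new tracked value after reading a.
δ(s0, 0) = s1; δ(s1, 1) = s2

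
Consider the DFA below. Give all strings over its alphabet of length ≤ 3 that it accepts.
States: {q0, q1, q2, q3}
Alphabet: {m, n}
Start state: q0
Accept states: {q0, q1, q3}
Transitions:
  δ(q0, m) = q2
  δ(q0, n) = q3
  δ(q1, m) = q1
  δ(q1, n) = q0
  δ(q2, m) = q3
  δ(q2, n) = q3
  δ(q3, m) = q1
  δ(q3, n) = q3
ε, n, mm, mn, nm, nn, mmm, mmn, mnm, mnn, nmm, nmn, nnm, nnn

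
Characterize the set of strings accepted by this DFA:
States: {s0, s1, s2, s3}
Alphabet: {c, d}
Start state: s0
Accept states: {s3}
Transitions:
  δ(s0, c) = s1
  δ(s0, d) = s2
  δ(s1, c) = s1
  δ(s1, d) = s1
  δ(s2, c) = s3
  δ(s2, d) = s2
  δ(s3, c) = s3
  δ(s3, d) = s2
Testing a few strings:
  'd' → reject
  'cdd' → reject
  'c' → reject
  'cd' → reject
State roles: s0=no input read; s1=started with c (dead); s2=started with d, last symbol d; s3=started with d, last symbol c
All strings over {c,d} that start with d and end with c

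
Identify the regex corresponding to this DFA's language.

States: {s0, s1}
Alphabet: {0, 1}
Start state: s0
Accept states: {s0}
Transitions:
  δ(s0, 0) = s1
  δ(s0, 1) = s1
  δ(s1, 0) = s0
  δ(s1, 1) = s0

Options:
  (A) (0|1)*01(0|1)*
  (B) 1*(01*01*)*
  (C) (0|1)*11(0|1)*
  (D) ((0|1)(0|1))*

Check each option against the DFA on short strings; one disagreement eliminates an option:
  (A) (0|1)*01(0|1)*: on ε the DFA stays in s0 and accepts (s0 ∈ Accept), but the regex does not match it → eliminate
  (B) 1*(01*01*)*: on '1' the DFA goes s0 → s1 and rejects (s1 ∉ Accept), but the regex matches it → eliminate
  (C) (0|1)*11(0|1)*: on ε the DFA stays in s0 and accepts (s0 ∈ Accept), but the regex does not match it → eliminate
  (D) ((0|1)(0|1))*: agrees with the DFA on every string of length ≤ 6
Only (D) is consistent with the DFA.
(D) ((0|1)(0|1))*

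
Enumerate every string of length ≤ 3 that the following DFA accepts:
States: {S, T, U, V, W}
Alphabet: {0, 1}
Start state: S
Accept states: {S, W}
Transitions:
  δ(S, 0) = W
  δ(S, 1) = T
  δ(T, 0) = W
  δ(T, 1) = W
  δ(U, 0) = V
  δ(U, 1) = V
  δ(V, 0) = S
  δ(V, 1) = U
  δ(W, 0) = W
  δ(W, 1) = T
ε, 0, 00, 10, 11, 000, 010, 011, 100, 110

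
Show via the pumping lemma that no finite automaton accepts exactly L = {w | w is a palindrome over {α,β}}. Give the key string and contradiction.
Assume L is regular with pumping length p. Idea: pumping the leading α-block breaks the symmetry.
Choose s = α^p β α^p (a palindrome of length 2p+1 ≥ p). By the pumping lemma, s = xyz with |xy| ≤ p, |y| > 0, so y = α^k with k > 0 (xy lies entirely in the first α^p). Then xy²z = α^(p+k) β α^p, which is not a palindrome since p+k ≠ p.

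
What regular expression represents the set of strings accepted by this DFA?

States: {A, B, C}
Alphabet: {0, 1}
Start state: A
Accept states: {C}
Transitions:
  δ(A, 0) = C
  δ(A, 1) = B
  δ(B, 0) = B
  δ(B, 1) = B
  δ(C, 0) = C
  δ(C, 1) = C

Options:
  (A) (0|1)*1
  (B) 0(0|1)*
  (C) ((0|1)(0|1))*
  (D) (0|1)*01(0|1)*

Check each option against the DFA on short strings; one disagreement eliminates an option:
  (A) (0|1)*1: on '0' the DFA goes A → C and accepts (C ∈ Accept), but the regex does not match it → eliminate
  (B) 0(0|1)*: agrees with the DFA on every string of length ≤ 6
  (C) ((0|1)(0|1))*: on ε the DFA stays in A and rejects (A ∉ Accept), but the regex matches it → eliminate
  (D) (0|1)*01(0|1)*: on '0' the DFA goes A → C and accepts (C ∈ Accept), but the regex does not match it → eliminate
Only (B) is consistent with the DFA.
(B) 0(0|1)*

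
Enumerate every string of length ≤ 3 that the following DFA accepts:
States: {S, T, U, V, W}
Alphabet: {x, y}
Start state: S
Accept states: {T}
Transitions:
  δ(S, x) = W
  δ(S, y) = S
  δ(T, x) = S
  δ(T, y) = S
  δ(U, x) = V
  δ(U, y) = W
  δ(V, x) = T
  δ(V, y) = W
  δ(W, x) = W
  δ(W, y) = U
None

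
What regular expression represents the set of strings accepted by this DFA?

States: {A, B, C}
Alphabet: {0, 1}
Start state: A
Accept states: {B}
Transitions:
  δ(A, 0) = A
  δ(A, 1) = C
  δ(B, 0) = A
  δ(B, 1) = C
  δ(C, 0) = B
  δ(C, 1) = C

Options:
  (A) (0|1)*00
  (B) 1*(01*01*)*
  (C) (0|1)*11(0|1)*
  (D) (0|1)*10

Check each option against the DFA on short strings; one disagreement eliminates an option:
  (A) (0|1)*00: on '00' the DFA goes A → A → A and rejects (A ∉ Accept), but the regex matches it → eliminate
  (B) 1*(01*01*)*: on ε the DFA stays in A and rejects (A ∉ Accept), but the regex matches it → eliminate
  (C) (0|1)*11(0|1)*: on '10' the DFA goes A → C → B and accepts (B ∈ Accept), but the regex does not match it → eliminate
  (D) (0|1)*10: agrees with the DFA on every string of length ≤ 6
Only (D) is consistent with the DFA.
(D) (0|1)*10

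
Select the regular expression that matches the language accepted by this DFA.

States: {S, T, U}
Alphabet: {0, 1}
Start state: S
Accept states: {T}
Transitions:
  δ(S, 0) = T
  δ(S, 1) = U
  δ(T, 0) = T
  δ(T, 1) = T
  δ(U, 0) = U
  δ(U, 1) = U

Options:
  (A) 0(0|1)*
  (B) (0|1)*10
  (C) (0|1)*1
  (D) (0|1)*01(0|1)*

Check each option against the DFA on short strings; one disagreement eliminates an option:
  (A) 0(0|1)*: agrees with the DFA on every string of length ≤ 6
  (B) (0|1)*10: on '0' the DFA goes S → T and accepts (T ∈ Accept), but the regex does not match it → eliminate
  (C) (0|1)*1: on '0' the DFA goes S → T and accepts (T ∈ Accept), but the regex does not match it → eliminate
  (D) (0|1)*01(0|1)*: on '0' the DFA goes S → T and accepts (T ∈ Accept), but the regex does not match it → eliminate
Only (A) is consistent with the DFA.
(A) 0(0|1)*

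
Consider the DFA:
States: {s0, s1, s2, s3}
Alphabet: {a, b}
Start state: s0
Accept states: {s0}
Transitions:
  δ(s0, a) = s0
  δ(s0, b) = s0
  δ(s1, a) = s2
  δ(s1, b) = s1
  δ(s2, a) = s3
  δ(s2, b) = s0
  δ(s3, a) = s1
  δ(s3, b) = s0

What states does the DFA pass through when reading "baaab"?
read 'b': s0 → s0
  read 'a': s0 → s0
  read 'a': s0 → s0
  read 'a': s0 → s0
  read 'b': s0 → s0
s0 -> s0 -> s0 -> s0 -> s0 -> s0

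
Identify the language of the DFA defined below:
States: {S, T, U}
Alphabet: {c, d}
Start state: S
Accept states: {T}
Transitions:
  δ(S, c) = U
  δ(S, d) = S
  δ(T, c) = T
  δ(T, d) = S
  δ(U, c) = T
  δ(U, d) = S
Testing a few strings:
  'dcdd' → reject
  'ccd' → reject
  'cc' → accept
  'ccdd' → reject
State roles: S=last symbol not c; T=two trailing c's; U=one trailing c
All strings over {c,d} ending with cc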